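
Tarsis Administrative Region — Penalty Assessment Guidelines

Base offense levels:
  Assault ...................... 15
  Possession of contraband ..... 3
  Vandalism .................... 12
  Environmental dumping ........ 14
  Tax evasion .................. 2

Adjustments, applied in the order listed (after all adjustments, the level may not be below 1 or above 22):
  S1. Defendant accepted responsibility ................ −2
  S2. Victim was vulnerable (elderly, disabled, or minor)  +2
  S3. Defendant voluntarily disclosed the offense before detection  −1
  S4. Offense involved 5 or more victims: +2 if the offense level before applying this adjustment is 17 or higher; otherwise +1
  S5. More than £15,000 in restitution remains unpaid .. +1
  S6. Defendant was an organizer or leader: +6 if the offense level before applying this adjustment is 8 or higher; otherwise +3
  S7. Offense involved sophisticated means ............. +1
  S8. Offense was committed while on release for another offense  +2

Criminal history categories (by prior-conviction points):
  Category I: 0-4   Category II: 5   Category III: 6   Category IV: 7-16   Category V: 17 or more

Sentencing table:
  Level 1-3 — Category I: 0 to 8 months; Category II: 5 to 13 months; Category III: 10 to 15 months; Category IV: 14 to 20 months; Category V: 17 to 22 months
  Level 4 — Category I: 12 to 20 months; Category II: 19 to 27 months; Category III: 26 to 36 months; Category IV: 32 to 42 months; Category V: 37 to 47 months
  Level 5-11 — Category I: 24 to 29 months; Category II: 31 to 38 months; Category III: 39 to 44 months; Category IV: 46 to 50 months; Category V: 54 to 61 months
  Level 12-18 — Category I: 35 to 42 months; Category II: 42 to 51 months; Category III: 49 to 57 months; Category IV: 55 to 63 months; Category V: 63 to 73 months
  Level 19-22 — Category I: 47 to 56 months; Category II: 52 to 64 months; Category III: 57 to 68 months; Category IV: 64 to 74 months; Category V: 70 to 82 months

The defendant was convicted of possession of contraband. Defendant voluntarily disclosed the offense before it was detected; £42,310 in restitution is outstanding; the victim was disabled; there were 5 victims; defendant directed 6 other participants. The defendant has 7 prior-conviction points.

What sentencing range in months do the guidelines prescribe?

46-50 months

Base offense level for possession of contraband: 3.
S2 applies: 3 + 2 = 5.
S3 applies: 5 − 1 = 4.
S4 applies (level before this adjustment is 4 < 17, so +1): 4 + 1 = 5.
S5 applies: 5 + 1 = 6.
S6 applies (level before this adjustment is 6 < 8, so +3): 6 + 3 = 9.
S8 does not apply.
Final offense level: 9.
Criminal history: 7 prior points → Category IV (7-16).
Level 9 falls in the 5-11 band.
Grid: Level 5-11 × Category IV = 46-50 months.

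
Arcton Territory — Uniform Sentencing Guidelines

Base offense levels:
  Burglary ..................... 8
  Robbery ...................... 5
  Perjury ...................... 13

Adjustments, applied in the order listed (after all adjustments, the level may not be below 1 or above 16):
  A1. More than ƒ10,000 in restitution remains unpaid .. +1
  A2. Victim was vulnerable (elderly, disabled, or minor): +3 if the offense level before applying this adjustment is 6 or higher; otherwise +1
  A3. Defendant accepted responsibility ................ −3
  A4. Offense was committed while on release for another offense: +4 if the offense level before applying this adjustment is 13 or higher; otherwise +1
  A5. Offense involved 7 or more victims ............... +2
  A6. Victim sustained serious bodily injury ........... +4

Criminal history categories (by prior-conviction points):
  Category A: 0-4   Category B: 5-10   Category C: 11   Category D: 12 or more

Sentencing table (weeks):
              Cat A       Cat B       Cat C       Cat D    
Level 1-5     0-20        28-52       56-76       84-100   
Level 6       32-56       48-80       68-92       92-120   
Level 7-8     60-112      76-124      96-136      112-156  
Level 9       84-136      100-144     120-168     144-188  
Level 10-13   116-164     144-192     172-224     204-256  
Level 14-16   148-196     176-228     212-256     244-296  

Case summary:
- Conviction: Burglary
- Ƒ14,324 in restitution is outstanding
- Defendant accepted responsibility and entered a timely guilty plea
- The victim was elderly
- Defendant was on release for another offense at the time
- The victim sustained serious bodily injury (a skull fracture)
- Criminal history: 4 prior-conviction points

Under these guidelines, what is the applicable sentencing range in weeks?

Base offense level for burglary: 8.
A1 applies: 8 + 1 = 9.
A2 applies (level before this adjustment is 9 ≥ 6, so +3): 9 + 3 = 12.
A3 applies: 12 − 3 = 9.
A4 applies (level before this adjustment is 9 < 13, so +1): 9 + 1 = 10.
A6 applies: 10 + 4 = 14.
Final offense level: 14.
Criminal history: 4 prior points → Category A (0-4).
Level 14 falls in the 14-16 band.
Grid: Level 14-16 × Category A = 148-196 weeks.

148-196 weeks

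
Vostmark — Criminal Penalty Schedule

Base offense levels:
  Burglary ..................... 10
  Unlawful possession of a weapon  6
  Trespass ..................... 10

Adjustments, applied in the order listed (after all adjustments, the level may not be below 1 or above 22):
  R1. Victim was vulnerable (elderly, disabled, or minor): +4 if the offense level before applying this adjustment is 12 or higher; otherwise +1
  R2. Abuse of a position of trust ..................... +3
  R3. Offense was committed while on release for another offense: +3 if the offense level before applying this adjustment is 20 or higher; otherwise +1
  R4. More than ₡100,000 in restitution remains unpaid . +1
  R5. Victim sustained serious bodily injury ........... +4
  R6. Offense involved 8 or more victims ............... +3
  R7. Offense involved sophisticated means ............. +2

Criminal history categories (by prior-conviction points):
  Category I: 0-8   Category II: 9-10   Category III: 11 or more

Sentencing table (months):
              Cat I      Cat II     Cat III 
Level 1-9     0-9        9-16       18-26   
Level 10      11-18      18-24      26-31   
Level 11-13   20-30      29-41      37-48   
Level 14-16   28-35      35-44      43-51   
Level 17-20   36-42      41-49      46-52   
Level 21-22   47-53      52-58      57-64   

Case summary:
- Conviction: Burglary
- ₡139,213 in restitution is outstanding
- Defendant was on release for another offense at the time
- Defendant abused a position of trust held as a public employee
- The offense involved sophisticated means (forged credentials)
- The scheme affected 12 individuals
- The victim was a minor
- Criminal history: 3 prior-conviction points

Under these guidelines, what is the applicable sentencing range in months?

Base offense level for burglary: 10.
R1 applies (level before this adjustment is 10 < 12, so +1): 10 + 1 = 11.
R2 applies: 11 + 3 = 14.
R3 applies (level before this adjustment is 14 < 20, so +1): 14 + 1 = 15.
R4 applies: 15 + 1 = 16.
R6 applies: 16 + 3 = 19.
R7 applies: 19 + 2 = 21.
Final offense level: 21.
Criminal history: 3 prior points → Category I (0-8).
Level 21 falls in the 21-22 band.
Grid: Level 21-22 × Category I = 47-53 months.

47-53 months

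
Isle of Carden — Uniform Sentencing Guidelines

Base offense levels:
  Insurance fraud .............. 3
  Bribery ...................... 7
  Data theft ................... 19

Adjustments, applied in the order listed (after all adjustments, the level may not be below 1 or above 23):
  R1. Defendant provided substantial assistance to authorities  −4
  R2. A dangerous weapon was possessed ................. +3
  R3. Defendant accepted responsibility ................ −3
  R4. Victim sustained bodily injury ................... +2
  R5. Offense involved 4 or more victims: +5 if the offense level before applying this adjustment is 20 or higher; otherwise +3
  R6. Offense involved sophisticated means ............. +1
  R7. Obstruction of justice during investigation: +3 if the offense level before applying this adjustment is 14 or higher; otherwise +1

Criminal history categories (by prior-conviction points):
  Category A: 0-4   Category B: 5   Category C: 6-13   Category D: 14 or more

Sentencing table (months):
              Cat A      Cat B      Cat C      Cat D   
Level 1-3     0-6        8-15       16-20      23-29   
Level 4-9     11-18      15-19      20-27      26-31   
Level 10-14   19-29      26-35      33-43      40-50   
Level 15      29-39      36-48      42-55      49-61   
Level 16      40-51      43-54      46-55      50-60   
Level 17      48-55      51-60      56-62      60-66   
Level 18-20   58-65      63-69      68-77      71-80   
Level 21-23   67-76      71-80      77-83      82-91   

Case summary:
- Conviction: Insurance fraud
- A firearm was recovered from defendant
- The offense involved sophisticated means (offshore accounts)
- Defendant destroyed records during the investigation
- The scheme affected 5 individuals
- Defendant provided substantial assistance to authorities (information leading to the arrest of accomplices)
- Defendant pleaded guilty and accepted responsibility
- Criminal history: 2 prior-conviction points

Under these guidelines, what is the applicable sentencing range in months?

Base offense level for insurance fraud: 3.
R1 applies: 3 − 4 = -1.
R2 applies: -1 + 3 = 2.
R3 applies: 2 − 3 = -1.
R5 applies (level before this adjustment is -1 < 20, so +3): -1 + 3 = 2.
R6 applies: 2 + 1 = 3.
R7 applies (level before this adjustment is 3 < 14, so +1): 3 + 1 = 4.
Final offense level: 4.
Criminal history: 2 prior points → Category A (0-4).
Level 4 falls in the 4-9 band.
Grid: Level 4-9 × Category A = 11-18 months.

11-18 months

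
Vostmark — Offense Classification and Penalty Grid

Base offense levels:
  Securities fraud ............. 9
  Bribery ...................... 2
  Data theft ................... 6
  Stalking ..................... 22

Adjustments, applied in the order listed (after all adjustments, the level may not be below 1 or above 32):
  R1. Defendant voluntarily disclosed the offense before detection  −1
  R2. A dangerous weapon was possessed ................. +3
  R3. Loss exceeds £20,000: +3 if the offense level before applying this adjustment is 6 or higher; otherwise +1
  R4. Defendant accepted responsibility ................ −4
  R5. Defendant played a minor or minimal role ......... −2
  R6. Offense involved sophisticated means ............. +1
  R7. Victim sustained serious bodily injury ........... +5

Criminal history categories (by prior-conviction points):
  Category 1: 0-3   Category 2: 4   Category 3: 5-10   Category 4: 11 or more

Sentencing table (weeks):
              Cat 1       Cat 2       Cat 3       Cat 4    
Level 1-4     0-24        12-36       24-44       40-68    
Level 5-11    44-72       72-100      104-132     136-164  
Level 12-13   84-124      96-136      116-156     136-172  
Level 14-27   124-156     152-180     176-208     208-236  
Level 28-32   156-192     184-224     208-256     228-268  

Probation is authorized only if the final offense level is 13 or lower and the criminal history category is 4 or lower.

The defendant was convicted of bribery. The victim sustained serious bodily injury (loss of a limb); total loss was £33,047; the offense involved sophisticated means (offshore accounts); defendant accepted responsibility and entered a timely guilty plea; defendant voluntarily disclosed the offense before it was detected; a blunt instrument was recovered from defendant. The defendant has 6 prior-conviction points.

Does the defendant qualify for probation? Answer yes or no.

Yes

Base offense level for bribery: 2.
R1 applies: 2 − 1 = 1.
R2 applies: 1 + 3 = 4.
R3 applies (level before this adjustment is 4 < 6, so +1): 4 + 1 = 5.
R4 applies: 5 − 4 = 1.
R5 does not apply.
R6 applies: 1 + 1 = 2.
R7 applies: 2 + 5 = 7.
Final offense level: 7.
Criminal history: 6 prior points → Category 3 (5-10).
Level 7 falls in the 5-11 band.
Grid: Level 5-11 × Category 3 = 104-132 weeks.
Probation check: level 7 ≤ 13 and category 3 ≤ 4 → eligible.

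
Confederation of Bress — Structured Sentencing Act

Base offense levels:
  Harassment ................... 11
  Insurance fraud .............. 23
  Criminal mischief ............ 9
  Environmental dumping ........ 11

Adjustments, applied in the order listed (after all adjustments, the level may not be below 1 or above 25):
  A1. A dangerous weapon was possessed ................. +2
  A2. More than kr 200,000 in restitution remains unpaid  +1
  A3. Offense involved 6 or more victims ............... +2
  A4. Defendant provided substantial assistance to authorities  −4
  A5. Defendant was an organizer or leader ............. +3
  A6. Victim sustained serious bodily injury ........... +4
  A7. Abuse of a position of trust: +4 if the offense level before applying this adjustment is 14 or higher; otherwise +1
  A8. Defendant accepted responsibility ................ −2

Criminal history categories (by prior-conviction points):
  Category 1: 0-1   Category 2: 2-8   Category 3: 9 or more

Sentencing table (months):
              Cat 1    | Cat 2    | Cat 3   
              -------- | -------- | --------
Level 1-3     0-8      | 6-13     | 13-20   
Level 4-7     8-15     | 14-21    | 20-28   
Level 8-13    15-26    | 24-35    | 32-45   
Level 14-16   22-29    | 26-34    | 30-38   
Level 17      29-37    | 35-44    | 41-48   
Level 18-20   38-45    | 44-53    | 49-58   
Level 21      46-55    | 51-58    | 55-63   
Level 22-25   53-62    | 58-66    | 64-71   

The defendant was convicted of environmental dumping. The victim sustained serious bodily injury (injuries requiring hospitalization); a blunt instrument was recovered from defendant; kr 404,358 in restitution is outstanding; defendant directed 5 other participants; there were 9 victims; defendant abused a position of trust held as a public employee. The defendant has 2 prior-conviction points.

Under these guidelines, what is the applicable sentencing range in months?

Base offense level for environmental dumping: 11.
A1 applies: 11 + 2 = 13.
A2 applies: 13 + 1 = 14.
A3 applies: 14 + 2 = 16.
A4 does not apply.
A5 applies: 16 + 3 = 19.
A6 applies: 19 + 4 = 23.
A7 applies (level before this adjustment is 23 ≥ 14, so +4): 23 + 4 = 27.
Level 27 exceeds the maximum of 25; capped at 25.
Final offense level: 25.
Criminal history: 2 prior points → Category 2 (2-8).
Level 25 falls in the 22-25 band.
Grid: Level 22-25 × Category 2 = 58-66 months.

58-66 months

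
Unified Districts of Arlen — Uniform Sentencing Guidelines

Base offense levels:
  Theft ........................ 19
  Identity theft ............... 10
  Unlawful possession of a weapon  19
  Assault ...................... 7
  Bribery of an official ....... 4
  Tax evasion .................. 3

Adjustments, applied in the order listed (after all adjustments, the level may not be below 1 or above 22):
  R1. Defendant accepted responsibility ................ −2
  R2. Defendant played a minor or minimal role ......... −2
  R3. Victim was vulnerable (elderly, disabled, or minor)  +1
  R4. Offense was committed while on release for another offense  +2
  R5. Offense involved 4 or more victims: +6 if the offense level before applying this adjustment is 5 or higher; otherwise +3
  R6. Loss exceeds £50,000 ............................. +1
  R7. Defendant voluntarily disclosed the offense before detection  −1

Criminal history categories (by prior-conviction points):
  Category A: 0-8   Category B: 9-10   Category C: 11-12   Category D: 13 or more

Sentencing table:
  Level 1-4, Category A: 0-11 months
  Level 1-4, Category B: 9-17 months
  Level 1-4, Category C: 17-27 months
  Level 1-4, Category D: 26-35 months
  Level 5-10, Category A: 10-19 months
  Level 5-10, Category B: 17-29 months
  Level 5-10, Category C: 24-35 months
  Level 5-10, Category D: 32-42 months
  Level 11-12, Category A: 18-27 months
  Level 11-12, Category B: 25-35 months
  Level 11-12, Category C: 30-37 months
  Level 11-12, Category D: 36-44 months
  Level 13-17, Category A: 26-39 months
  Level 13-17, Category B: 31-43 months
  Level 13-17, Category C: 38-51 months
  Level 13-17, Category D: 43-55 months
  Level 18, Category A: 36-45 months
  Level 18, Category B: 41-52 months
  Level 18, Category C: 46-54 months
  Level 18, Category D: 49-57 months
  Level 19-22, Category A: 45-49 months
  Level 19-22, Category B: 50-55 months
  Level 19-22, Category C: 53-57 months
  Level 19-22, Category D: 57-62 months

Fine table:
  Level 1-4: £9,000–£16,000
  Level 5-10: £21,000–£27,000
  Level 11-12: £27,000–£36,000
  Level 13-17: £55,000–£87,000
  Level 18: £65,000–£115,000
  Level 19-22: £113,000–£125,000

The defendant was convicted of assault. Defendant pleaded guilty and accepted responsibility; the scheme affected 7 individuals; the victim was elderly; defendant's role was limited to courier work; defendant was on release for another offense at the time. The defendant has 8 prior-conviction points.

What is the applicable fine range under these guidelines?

£27,000–£36,000

Base offense level for assault: 7.
R1 applies: 7 − 2 = 5.
R2 applies: 5 − 2 = 3.
R3 applies: 3 + 1 = 4.
R4 applies: 4 + 2 = 6.
R5 applies (level before this adjustment is 6 ≥ 5, so +6): 6 + 6 = 12.
R6 does not apply.
Final offense level: 12.
Level 12 falls in the 11-12 band.
Fine table: Level 11-12 → £27,000–£36,000.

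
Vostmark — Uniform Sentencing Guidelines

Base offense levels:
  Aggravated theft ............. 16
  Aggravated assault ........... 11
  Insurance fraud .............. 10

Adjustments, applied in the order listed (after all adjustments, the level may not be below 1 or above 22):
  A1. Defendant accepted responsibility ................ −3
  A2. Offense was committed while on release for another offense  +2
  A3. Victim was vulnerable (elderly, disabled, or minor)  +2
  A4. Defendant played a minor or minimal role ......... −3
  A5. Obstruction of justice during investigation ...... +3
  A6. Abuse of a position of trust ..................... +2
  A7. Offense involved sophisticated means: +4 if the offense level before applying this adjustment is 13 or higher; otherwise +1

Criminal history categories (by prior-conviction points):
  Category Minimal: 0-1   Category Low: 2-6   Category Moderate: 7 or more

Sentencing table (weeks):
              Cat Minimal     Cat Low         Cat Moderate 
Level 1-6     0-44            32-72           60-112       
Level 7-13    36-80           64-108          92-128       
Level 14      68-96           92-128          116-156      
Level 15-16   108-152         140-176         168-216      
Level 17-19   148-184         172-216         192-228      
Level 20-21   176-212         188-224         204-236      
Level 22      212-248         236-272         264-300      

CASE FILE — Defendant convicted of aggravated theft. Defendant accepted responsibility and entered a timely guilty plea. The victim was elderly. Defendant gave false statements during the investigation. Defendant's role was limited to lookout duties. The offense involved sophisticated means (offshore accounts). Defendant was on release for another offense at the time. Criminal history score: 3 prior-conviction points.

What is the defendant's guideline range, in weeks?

188-224 weeks

Base offense level for aggravated theft: 16.
A1 applies: 16 − 3 = 13.
A2 applies: 13 + 2 = 15.
A3 applies: 15 + 2 = 17.
A4 applies: 17 − 3 = 14.
A5 applies: 14 + 3 = 17.
A7 applies (level before this adjustment is 17 ≥ 13, so +4): 17 + 4 = 21.
Final offense level: 21.
Criminal history: 3 prior points → Category Low (2-6).
Level 21 falls in the 20-21 band.
Grid: Level 20-21 × Category Low = 188-224 weeks.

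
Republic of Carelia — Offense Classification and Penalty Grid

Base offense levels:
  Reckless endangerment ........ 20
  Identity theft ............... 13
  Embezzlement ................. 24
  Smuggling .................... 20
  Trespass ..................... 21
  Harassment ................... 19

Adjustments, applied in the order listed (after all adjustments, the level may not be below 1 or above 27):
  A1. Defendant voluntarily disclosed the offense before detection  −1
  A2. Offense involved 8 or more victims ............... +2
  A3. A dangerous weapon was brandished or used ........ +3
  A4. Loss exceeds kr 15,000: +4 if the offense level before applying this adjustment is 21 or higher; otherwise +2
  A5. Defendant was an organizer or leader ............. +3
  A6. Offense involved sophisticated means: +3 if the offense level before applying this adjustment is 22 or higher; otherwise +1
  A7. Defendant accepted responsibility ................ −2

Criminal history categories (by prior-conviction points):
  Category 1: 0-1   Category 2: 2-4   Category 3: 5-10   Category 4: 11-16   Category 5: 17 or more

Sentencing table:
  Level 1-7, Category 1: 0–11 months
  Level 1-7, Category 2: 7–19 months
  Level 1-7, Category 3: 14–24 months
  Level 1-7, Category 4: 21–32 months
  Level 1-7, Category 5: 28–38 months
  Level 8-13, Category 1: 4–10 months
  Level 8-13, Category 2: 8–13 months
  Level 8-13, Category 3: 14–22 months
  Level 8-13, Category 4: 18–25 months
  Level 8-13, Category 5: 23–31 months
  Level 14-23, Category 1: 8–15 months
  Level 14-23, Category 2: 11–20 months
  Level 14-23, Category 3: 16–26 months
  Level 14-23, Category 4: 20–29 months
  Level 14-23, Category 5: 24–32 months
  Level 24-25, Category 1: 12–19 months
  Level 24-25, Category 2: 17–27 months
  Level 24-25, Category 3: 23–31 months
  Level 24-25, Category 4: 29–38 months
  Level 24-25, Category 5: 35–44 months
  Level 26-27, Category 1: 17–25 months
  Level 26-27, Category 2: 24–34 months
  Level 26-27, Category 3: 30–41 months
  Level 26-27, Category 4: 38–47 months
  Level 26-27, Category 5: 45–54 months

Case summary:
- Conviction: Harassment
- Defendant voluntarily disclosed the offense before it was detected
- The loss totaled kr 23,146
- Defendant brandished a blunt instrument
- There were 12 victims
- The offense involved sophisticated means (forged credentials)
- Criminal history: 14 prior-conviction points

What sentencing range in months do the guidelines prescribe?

38-47 months

Base offense level for harassment: 19.
A1 applies: 19 − 1 = 18.
A2 applies: 18 + 2 = 20.
A3 applies: 20 + 3 = 23.
A4 applies (level before this adjustment is 23 ≥ 21, so +4): 23 + 4 = 27.
A5 does not apply.
A6 applies (level before this adjustment is 27 ≥ 22, so +3): 27 + 3 = 30.
Level 30 exceeds the maximum of 27; capped at 27.
Final offense level: 27.
Criminal history: 14 prior points → Category 4 (11-16).
Level 27 falls in the 26-27 band.
Grid: Level 26-27 × Category 4 = 38-47 months.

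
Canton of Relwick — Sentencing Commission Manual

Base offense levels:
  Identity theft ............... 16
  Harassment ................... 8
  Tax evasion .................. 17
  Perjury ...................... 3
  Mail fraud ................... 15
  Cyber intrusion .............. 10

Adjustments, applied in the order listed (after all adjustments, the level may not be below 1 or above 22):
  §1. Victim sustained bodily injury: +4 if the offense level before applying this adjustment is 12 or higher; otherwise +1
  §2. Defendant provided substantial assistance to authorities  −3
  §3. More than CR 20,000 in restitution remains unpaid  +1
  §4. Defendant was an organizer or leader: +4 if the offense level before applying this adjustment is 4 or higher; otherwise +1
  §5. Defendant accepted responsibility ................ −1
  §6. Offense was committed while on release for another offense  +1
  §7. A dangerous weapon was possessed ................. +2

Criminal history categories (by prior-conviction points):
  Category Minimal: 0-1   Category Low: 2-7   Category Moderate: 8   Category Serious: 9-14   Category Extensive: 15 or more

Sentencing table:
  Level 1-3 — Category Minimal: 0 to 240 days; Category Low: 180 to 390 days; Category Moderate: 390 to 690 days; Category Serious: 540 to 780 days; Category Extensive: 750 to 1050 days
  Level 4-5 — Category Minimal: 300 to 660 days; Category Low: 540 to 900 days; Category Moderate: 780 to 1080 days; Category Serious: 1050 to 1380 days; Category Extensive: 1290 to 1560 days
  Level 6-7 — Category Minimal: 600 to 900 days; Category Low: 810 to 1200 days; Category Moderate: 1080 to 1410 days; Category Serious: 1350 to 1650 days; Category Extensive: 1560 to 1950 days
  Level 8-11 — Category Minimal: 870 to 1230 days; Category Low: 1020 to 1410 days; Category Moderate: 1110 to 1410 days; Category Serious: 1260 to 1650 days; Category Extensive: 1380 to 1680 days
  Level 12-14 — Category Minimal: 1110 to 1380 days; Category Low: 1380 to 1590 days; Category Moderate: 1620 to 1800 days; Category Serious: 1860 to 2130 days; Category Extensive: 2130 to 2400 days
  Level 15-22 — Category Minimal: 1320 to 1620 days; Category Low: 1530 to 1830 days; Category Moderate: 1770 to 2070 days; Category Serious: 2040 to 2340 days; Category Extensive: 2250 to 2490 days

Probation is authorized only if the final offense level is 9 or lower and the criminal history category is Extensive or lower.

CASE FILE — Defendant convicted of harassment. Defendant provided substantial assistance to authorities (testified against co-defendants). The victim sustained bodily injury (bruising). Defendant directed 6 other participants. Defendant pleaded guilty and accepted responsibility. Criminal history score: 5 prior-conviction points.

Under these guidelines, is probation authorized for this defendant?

Base offense level for harassment: 8.
§1 applies (level before this adjustment is 8 < 12, so +1): 8 + 1 = 9.
§2 applies: 9 − 3 = 6.
§3 does not apply.
§4 applies (level before this adjustment is 6 ≥ 4, so +4): 6 + 4 = 10.
§5 applies: 10 − 1 = 9.
§7 does not apply.
Final offense level: 9.
Criminal history: 5 prior points → Category Low (2-7).
Level 9 falls in the 8-11 band.
Grid: Level 8-11 × Category Low = 1020-1410 days.
Probation check: level 9 ≤ 9 and category Low ≤ Extensive → eligible.

Yes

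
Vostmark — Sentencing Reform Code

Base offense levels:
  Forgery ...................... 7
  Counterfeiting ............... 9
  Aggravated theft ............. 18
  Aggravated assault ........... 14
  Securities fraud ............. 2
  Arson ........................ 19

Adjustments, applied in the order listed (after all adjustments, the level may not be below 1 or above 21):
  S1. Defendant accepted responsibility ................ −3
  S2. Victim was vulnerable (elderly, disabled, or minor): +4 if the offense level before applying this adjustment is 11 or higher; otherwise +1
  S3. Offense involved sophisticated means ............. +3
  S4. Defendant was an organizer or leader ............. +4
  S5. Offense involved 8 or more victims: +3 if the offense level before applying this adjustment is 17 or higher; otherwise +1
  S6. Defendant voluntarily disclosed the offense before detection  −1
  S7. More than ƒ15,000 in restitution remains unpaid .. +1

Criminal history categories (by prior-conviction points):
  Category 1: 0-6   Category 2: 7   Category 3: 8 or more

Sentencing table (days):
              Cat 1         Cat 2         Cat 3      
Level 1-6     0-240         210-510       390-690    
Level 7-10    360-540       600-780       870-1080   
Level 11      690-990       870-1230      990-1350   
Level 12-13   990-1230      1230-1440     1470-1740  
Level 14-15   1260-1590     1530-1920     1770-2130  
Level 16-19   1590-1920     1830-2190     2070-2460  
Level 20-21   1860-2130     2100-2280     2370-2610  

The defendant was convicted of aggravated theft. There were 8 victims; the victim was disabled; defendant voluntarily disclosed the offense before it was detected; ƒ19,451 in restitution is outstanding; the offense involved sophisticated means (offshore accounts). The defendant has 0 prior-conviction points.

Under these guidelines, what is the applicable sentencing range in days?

1860-2130 days

Base offense level for aggravated theft: 18.
S2 applies (level before this adjustment is 18 ≥ 11, so +4): 18 + 4 = 22.
S3 applies: 22 + 3 = 25.
S5 applies (level before this adjustment is 25 ≥ 17, so +3): 25 + 3 = 28.
S6 applies: 28 − 1 = 27.
S7 applies: 27 + 1 = 28.
Level 28 exceeds the maximum of 21; capped at 21.
Final offense level: 21.
Criminal history: 0 prior points → Category 1 (0-6).
Level 21 falls in the 20-21 band.
Grid: Level 20-21 × Category 1 = 1860-2130 days.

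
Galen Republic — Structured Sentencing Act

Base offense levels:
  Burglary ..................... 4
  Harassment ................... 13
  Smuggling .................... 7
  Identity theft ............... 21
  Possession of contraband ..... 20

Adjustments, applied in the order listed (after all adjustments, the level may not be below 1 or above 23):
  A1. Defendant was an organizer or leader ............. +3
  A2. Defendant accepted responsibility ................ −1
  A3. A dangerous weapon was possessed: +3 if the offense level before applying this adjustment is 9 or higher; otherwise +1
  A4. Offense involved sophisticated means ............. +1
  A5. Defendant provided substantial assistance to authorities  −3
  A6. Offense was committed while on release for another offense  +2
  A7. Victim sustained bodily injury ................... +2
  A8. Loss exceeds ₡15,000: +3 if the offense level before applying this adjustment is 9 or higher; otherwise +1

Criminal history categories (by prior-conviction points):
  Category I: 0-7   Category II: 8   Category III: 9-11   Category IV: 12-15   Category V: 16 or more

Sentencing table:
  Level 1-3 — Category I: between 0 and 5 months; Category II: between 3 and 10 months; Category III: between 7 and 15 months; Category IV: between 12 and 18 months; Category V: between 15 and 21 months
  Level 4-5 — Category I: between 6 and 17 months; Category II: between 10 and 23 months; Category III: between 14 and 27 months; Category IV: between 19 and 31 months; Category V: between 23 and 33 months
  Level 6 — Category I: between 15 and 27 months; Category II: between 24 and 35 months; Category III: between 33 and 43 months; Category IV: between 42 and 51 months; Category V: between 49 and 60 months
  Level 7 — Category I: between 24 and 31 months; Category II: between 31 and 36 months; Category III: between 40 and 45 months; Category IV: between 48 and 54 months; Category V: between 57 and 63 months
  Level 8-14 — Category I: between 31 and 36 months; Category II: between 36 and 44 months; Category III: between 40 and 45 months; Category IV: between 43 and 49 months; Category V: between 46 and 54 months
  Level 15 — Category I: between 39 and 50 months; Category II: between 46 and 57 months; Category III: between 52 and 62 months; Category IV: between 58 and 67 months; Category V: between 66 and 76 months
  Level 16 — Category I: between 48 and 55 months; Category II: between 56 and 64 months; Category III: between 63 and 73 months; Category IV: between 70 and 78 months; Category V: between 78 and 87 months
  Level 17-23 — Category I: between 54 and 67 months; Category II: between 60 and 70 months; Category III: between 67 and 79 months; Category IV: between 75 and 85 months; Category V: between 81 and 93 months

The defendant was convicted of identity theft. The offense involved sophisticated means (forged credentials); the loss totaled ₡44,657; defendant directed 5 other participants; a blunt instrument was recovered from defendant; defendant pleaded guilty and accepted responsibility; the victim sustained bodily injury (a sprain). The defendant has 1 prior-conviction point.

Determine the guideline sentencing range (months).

54-67 months

Base offense level for identity theft: 21.
A1 applies: 21 + 3 = 24.
A2 applies: 24 − 1 = 23.
A3 applies (level before this adjustment is 23 ≥ 9, so +3): 23 + 3 = 26.
A4 applies: 26 + 1 = 27.
A5 does not apply.
A6 does not apply.
A7 applies: 27 + 2 = 29.
A8 applies (level before this adjustment is 29 ≥ 9, so +3): 29 + 3 = 32.
Level 32 exceeds the maximum of 23; capped at 23.
Final offense level: 23.
Criminal history: 1 prior point → Category I (0-7).
Level 23 falls in the 17-23 band.
Grid: Level 17-23 × Category I = 54-67 months.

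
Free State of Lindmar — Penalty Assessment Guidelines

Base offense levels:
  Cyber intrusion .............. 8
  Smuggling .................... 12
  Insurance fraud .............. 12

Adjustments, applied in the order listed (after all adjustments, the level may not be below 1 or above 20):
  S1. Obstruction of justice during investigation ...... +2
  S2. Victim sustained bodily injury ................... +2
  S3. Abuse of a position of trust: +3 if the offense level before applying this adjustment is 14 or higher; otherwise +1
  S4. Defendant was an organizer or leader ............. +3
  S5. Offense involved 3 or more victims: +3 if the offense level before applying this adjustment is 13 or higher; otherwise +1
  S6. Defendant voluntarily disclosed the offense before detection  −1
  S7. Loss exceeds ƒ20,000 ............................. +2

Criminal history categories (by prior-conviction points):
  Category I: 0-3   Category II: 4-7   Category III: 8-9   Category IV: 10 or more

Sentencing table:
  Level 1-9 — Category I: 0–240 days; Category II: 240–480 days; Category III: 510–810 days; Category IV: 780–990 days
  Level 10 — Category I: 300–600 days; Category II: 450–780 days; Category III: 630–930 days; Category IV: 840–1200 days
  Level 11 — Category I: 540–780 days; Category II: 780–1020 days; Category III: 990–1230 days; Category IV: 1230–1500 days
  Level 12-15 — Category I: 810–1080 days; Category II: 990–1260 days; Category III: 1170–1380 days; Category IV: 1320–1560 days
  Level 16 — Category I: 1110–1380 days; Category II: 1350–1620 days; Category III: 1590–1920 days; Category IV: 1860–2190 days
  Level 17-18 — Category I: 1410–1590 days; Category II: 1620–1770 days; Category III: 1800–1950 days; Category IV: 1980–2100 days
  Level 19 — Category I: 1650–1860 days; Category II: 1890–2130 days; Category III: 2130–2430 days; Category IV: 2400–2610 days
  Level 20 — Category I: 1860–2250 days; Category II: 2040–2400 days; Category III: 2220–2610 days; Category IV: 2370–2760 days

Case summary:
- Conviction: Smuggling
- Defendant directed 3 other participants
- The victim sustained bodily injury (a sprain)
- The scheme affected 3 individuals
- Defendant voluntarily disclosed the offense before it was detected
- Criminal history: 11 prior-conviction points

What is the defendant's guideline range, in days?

2400-2610 days

Base offense level for smuggling: 12.
S2 applies: 12 + 2 = 14.
S4 applies: 14 + 3 = 17.
S5 applies (level before this adjustment is 17 ≥ 13, so +3): 17 + 3 = 20.
S6 applies: 20 − 1 = 19.
S7 does not apply.
Final offense level: 19.
Criminal history: 11 prior points → Category IV (10+).
Level 19 falls in the 19 band.
Grid: Level 19 × Category IV = 2400-2610 days.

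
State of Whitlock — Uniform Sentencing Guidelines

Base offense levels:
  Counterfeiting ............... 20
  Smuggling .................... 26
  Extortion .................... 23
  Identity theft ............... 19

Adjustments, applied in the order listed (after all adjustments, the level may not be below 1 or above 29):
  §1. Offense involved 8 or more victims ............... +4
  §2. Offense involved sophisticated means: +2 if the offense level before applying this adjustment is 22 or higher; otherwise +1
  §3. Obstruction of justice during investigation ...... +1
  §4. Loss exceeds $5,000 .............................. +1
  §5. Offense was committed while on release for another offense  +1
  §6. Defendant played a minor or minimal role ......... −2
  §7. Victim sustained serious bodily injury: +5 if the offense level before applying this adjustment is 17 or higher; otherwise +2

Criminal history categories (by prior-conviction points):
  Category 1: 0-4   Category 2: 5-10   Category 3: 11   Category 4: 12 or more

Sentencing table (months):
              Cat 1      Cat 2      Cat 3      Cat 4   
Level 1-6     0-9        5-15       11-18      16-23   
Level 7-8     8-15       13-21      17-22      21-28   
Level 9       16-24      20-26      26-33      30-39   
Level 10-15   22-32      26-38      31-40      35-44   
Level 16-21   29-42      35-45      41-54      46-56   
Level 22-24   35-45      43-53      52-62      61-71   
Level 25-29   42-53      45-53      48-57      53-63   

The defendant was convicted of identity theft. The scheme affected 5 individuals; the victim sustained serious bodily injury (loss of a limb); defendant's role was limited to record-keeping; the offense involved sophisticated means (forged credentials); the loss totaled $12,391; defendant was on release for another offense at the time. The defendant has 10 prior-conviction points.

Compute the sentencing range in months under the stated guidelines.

Base offense level for identity theft: 19.
§2 applies (level before this adjustment is 19 < 22, so +1): 19 + 1 = 20.
§4 applies: 20 + 1 = 21.
§5 applies: 21 + 1 = 22.
§6 applies: 22 − 2 = 20.
§7 applies (level before this adjustment is 20 ≥ 17, so +5): 20 + 5 = 25.
Final offense level: 25.
Criminal history: 10 prior points → Category 2 (5-10).
Level 25 falls in the 25-29 band.
Grid: Level 25-29 × Category 2 = 45-53 months.

45-53 months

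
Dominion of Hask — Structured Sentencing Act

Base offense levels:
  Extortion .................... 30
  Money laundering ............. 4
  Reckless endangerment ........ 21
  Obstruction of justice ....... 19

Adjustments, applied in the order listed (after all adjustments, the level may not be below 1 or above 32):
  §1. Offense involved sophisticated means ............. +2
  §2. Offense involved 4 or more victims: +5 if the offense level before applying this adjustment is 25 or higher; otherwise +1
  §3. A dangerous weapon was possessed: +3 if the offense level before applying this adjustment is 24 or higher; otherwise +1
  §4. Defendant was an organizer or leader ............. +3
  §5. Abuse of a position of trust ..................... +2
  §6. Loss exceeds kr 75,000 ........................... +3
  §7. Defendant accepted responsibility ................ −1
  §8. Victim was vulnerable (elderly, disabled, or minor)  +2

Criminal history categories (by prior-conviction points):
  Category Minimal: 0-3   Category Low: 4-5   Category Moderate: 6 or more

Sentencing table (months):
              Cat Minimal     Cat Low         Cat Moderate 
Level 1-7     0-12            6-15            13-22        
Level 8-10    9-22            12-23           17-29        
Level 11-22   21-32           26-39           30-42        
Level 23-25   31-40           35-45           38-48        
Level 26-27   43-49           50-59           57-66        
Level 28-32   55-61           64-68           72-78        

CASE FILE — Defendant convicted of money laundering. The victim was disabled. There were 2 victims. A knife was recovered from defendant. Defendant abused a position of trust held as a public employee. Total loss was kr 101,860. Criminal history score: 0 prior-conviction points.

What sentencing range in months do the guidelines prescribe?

Base offense level for money laundering: 4.
§2 does not apply.
§3 applies (level before this adjustment is 4 < 24, so +1): 4 + 1 = 5.
§5 applies: 5 + 2 = 7.
§6 applies: 7 + 3 = 10.
§8 applies: 10 + 2 = 12.
Final offense level: 12.
Criminal history: 0 prior points → Category Minimal (0-3).
Level 12 falls in the 11-22 band.
Grid: Level 11-22 × Category Minimal = 21-32 months.

21-32 months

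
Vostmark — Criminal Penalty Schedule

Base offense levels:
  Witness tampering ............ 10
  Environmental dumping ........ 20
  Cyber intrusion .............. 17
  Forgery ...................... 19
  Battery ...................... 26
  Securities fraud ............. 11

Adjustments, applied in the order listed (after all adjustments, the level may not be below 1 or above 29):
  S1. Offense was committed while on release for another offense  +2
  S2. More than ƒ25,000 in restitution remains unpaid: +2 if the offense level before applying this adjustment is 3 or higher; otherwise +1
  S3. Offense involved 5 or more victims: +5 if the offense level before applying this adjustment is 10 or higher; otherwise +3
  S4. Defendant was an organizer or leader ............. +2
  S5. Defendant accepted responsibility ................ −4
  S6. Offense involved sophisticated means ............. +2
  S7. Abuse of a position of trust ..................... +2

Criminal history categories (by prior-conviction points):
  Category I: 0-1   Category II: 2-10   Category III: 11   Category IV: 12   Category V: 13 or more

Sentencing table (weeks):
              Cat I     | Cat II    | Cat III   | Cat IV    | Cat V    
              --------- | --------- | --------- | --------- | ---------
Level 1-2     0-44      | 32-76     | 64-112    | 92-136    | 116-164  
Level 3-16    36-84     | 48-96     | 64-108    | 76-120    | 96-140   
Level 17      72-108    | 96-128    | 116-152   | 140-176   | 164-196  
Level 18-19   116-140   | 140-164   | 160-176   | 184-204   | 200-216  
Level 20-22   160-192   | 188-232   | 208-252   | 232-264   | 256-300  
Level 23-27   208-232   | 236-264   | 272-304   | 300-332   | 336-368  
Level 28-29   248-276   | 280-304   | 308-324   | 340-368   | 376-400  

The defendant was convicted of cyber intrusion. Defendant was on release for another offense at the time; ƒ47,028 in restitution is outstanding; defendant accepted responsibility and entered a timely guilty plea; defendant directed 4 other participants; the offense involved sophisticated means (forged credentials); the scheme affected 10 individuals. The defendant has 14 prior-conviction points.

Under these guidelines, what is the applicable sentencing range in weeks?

Base offense level for cyber intrusion: 17.
S1 applies: 17 + 2 = 19.
S2 applies (level before this adjustment is 19 ≥ 3, so +2): 19 + 2 = 21.
S3 applies (level before this adjustment is 21 ≥ 10, so +5): 21 + 5 = 26.
S4 applies: 26 + 2 = 28.
S5 applies: 28 − 4 = 24.
S6 applies: 24 + 2 = 26.
Final offense level: 26.
Criminal history: 14 prior points → Category V (13+).
Level 26 falls in the 23-27 band.
Grid: Level 23-27 × Category V = 336-368 weeks.

336-368 weeks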